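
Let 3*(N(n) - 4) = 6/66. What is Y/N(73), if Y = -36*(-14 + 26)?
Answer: -14256/133 ≈ -107.19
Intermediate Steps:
N(n) = 133/33 (N(n) = 4 + (6/66)/3 = 4 + (6*(1/66))/3 = 4 + (⅓)*(1/11) = 4 + 1/33 = 133/33)
Y = -432 (Y = -36*12 = -432)
Y/N(73) = -432/133/33 = -432*33/133 = -14256/133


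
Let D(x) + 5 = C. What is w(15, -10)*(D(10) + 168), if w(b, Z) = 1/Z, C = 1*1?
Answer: -82/5 ≈ -16.400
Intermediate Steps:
C = 1
D(x) = -4 (D(x) = -5 + 1 = -4)
w(15, -10)*(D(10) + 168) = (-4 + 168)/(-10) = -⅒*164 = -82/5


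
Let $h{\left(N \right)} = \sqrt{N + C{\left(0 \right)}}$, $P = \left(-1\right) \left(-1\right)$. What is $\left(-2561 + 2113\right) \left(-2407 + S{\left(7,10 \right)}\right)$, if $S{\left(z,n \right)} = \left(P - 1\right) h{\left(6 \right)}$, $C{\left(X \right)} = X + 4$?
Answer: $1078336$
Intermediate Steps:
$P = 1$
$C{\left(X \right)} = 4 + X$
$h{\left(N \right)} = \sqrt{4 + N}$ ($h{\left(N \right)} = \sqrt{N + \left(4 + 0\right)} = \sqrt{N + 4} = \sqrt{4 + N}$)
$S{\left(z,n \right)} = 0$ ($S{\left(z,n \right)} = \left(1 - 1\right) \sqrt{4 + 6} = 0 \sqrt{10} = 0$)
$\left(-2561 + 2113\right) \left(-2407 + S{\left(7,10 \right)}\right) = \left(-2561 + 2113\right) \left(-2407 + 0\right) = \left(-448\right) \left(-2407\right) = 1078336$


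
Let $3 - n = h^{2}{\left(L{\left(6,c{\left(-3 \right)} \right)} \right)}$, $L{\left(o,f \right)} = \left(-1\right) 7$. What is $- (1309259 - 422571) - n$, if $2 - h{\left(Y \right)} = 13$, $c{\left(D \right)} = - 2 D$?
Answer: $-886570$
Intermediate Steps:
$L{\left(o,f \right)} = -7$
$h{\left(Y \right)} = -11$ ($h{\left(Y \right)} = 2 - 13 = -11$)
$n = -118$ ($n = 3 - \left(-11\right)^{2} = 3 - 121 = -118$)
$- (1309259 - 422571) - n = - (1309259 - 422571) - -118 = \left(-1\right) 886688 + 118 = -886688 + 118 = -886570$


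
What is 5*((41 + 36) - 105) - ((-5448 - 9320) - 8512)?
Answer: 23140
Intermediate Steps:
5*((41 + 36) - 105) - ((-5448 - 9320) - 8512) = 5*(77 - 105) - (-14768 - 8512) = 5*(-28) - 1*(-23280) = -140 + 23280 = 23140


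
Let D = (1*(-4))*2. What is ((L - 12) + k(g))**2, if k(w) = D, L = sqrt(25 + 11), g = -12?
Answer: 196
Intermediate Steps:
L = 6 (L = sqrt(36) = 6)
D = -8 (D = -4*2 = -8)
k(w) = -8
((L - 12) + k(g))**2 = ((6 - 12) - 8)**2 = (-6 - 8)**2 = (-14)**2 = 196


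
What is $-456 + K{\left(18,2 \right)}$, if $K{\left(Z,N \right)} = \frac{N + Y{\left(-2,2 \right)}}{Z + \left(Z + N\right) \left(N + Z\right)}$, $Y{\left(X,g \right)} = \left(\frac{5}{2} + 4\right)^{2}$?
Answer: $- \frac{762255}{1672} \approx -455.89$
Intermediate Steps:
$Y{\left(X,g \right)} = \frac{169}{4}$ ($Y{\left(X,g \right)} = \left(5 \cdot \frac{1}{2} + 4\right)^{2} = \left(\frac{5}{2} + 4\right)^{2} = \left(\frac{13}{2}\right)^{2} = \frac{169}{4}$)
$K{\left(Z,N \right)} = \frac{\frac{169}{4} + N}{Z + \left(N + Z\right)^{2}}$ ($K{\left(Z,N \right)} = \frac{N + \frac{169}{4}}{Z + \left(Z + N\right) \left(N + Z\right)} = \frac{\frac{169}{4} + N}{Z + \left(N + Z\right) \left(N + Z\right)} = \frac{\frac{169}{4} + N}{Z + \left(N + Z\right)^{2}}$)
$-456 + K{\left(18,2 \right)} = -456 + \frac{\frac{169}{4} + 2}{18 + \left(2 + 18\right)^{2}} = -456 + \frac{1}{18 + 20^{2}} \cdot \frac{177}{4} = -456 + \frac{1}{18 + 400} \cdot \frac{177}{4} = -456 + \frac{1}{418} \cdot \frac{177}{4} = -456 + \frac{177}{1672} = - \frac{762255}{1672}$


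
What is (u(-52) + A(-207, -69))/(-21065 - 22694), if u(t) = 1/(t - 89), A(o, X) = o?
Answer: 29188/6170019 ≈ 0.0047306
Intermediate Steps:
u(t) = 1/(-89 + t)
(u(-52) + A(-207, -69))/(-21065 - 22694) = (1/(-89 - 52) - 207)/(-21065 - 22694) = (1/(-141) - 207)/(-43759) = (-1/141 - 207)*(-1/43759) = -29188/141*(-1/43759) = 29188/6170019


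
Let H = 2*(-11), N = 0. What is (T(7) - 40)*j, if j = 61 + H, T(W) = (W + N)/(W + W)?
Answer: -3081/2 ≈ -1540.5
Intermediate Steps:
T(W) = ½ (T(W) = (W + 0)/(W + W) = W/((2*W)) = W*(1/(2*W)) = ½)
H = -22
j = 39 (j = 61 - 22 = 39)
(T(7) - 40)*j = (½ - 40)*39 = -79/2*39 = -3081/2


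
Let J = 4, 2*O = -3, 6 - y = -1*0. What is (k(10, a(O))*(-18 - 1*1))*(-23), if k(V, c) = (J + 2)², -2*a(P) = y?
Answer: 15732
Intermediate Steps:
y = 6 (y = 6 - (-1)*0 = 6 - 1*0 = 6 + 0 = 6)
O = -3/2 (O = (½)*(-3) = -3/2 ≈ -1.5000)
a(P) = -3 (a(P) = -½*6 = -3)
k(V, c) = 36 (k(V, c) = (4 + 2)² = 6² = 36)
(k(10, a(O))*(-18 - 1*1))*(-23) = (36*(-18 - 1*1))*(-23) = (36*(-18 - 1))*(-23) = (36*(-19))*(-23) = -684*(-23) = 15732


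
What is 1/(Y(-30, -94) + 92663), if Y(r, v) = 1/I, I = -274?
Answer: 274/25389661 ≈ 1.0792e-5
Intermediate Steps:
Y(r, v) = -1/274 (Y(r, v) = 1/(-274) = -1/274)
1/(Y(-30, -94) + 92663) = 1/(-1/274 + 92663) = 1/(25389661/274) = 274/25389661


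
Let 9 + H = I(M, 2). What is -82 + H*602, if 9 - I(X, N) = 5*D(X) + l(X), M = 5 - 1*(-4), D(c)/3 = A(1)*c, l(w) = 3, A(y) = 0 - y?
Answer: 79382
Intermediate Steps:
A(y) = -y
D(c) = -3*c (D(c) = 3*((-1*1)*c) = 3*(-c) = -3*c)
M = 9 (M = 5 + 4 = 9)
I(X, N) = 6 + 15*X (I(X, N) = 9 - (5*(-3*X) + 3) = 9 - (-15*X + 3) = 9 - (3 - 15*X) = 9 + (-3 + 15*X) = 6 + 15*X)
H = 132 (H = -9 + (6 + 15*9) = -9 + (6 + 135) = -9 + 141 = 132)
-82 + H*602 = -82 + 132*602 = -82 + 79464 = 79382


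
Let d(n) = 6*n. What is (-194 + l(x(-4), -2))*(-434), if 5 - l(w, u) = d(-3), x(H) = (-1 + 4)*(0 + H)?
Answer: 74214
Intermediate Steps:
x(H) = 3*H
l(w, u) = 23 (l(w, u) = 5 - 6*(-3) = 5 - 1*(-18) = 5 + 18 = 23)
(-194 + l(x(-4), -2))*(-434) = (-194 + 23)*(-434) = -171*(-434) = 74214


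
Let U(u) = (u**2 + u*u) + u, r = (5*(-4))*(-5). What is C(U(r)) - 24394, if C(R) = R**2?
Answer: 403985606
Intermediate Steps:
r = 100 (r = -20*(-5) = 100)
U(u) = u + 2*u**2 (U(u) = (u**2 + u**2) + u = 2*u**2 + u = u + 2*u**2)
C(U(r)) - 24394 = (100*(1 + 2*100))**2 - 24394 = (100*(1 + 200))**2 - 24394 = (100*201)**2 - 24394 = 20100**2 - 24394 = 404010000 - 24394 = 403985606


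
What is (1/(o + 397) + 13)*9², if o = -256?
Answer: 49518/47 ≈ 1053.6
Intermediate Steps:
(1/(o + 397) + 13)*9² = (1/(-256 + 397) + 13)*9² = (1/141 + 13)*81 = (1834/141)*81 = 49518/47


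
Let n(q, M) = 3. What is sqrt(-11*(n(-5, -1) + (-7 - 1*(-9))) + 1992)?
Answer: sqrt(1937) ≈ 44.011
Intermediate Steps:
sqrt(-11*(n(-5, -1) + (-7 - 1*(-9))) + 1992) = sqrt(-11*(3 + (-7 - 1*(-9))) + 1992) = sqrt(-11*(3 + (-7 + 9)) + 1992) = sqrt(-11*(3 + 2) + 1992) = sqrt(-11*5 + 1992) = sqrt(-55 + 1992) = sqrt(1937)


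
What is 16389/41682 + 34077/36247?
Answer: 671483199/503615818 ≈ 1.3333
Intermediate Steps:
16389/41682 + 34077/36247 = 16389*(1/41682) + 34077*(1/36247) = 5463/13894 + 34077/36247 = 671483199/503615818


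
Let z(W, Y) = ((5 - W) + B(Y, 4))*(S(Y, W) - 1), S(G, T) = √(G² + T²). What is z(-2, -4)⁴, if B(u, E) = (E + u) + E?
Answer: 7627961 - 2459688*√5 ≈ 2.1279e+6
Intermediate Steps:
B(u, E) = u + 2*E
z(W, Y) = (-1 + √(W² + Y²))*(13 + Y - W) (z(W, Y) = ((5 - W) + (Y + 2*4))*(√(Y² + W²) - 1) = ((5 - W) + (Y + 8))*(√(W² + Y²) - 1) = ((5 - W) + (8 + Y))*(-1 + √(W² + Y²)) = (13 + Y - W)*(-1 + √(W² + Y²)) = (-1 + √(W² + Y²))*(13 + Y - W))
z(-2, -4)⁴ = (-13 - 2 - 1*(-4) + 13*√((-2)² + (-4)²) - 4*√((-2)² + (-4)²) - 1*(-2)*√((-2)² + (-4)²))⁴ = (-13 - 2 + 4 + 13*√(4 + 16) - 4*√(4 + 16) - 1*(-2)*√(4 + 16))⁴ = (-13 - 2 + 4 + 13*√20 - 8*√5 - 1*(-2)*√20)⁴ = (-13 - 2 + 4 + 13*(2*√5) - 8*√5 - 1*(-2)*2*√5)⁴ = (-13 - 2 + 4 + 26*√5 - 8*√5 + 4*√5)⁴ = (-11 + 22*√5)⁴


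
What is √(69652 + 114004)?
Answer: 2*√45914 ≈ 428.55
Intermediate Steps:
√(69652 + 114004) = √183656 = 2*√45914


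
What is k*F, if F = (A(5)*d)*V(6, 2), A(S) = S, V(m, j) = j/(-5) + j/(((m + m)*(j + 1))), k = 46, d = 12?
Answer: -2852/3 ≈ -950.67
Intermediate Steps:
V(m, j) = -j/5 + j/(2*m*(1 + j)) (V(m, j) = j*(-⅕) + j/(((2*m)*(1 + j))) = -j/5 + j/((2*m*(1 + j))) = -j/5 + j*(1/(2*m*(1 + j))) = -j/5 + j/(2*m*(1 + j)))
F = -62/3 (F = (5*12)*((⅒)*2*(5 - 2*6 - 2*2*6)/(6*(1 + 2))) = 60*((⅒)*2*(⅙)*(5 - 12 - 24)/3) = 60*((⅒)*2*(⅙)*(⅓)*(-31)) = 60*(-31/90) = -62/3 ≈ -20.667)
k*F = 46*(-62/3) = -2852/3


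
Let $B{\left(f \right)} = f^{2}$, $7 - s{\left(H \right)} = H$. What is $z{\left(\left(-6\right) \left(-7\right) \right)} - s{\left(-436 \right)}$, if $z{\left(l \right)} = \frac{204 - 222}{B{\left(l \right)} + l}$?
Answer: $- \frac{133346}{301} \approx -443.01$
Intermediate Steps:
$s{\left(H \right)} = 7 - H$
$z{\left(l \right)} = - \frac{18}{l + l^{2}}$ ($z{\left(l \right)} = \frac{204 - 222}{l^{2} + l} = - \frac{18}{l + l^{2}}$)
$z{\left(\left(-6\right) \left(-7\right) \right)} - s{\left(-436 \right)} = - \frac{18}{\left(-6\right) \left(-7\right) \left(1 - -42\right)} - \left(7 - -436\right) = - \frac{18}{42 \left(1 + 42\right)} - \left(7 + 436\right) = \left(-18\right) \frac{1}{42} \cdot \frac{1}{43} - 443 = - \frac{3}{301} - 443 = - \frac{133346}{301}$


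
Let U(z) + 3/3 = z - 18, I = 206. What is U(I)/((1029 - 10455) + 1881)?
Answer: -187/7545 ≈ -0.024785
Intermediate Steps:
U(z) = -19 + z (U(z) = -1 + (z - 18) = -1 + (-18 + z) = -19 + z)
U(I)/((1029 - 10455) + 1881) = (-19 + 206)/((1029 - 10455) + 1881) = 187/(-9426 + 1881) = 187/(-7545) = 187*(-1/7545) = -187/7545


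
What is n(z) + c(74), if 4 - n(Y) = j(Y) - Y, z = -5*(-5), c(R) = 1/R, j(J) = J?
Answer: 297/74 ≈ 4.0135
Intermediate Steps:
z = 25
n(Y) = 4 (n(Y) = 4 - (Y - Y) = 4 - 1*0 = 4 + 0 = 4)
n(z) + c(74) = 4 + 1/74 = 297/74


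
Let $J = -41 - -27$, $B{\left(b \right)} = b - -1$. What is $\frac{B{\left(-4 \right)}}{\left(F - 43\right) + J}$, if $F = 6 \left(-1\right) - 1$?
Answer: $\frac{3}{64} \approx 0.046875$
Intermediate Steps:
$F = -7$ ($F = -6 - 1 = -7$)
$B{\left(b \right)} = 1 + b$ ($B{\left(b \right)} = b + 1 = 1 + b$)
$J = -14$ ($J = -41 + 27 = -14$)
$\frac{B{\left(-4 \right)}}{\left(F - 43\right) + J} = \frac{1 - 4}{\left(-7 - 43\right) - 14} = \frac{1}{\left(-7 - 43\right) - 14} \left(-3\right) = \frac{1}{-50 - 14} \left(-3\right) = \frac{1}{-64} \left(-3\right) = \left(- \frac{1}{64}\right) \left(-3\right) = \frac{3}{64}$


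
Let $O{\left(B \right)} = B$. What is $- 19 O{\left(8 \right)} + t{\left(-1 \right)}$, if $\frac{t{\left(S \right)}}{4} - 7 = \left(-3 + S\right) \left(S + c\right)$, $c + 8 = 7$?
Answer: $-92$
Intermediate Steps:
$c = -1$ ($c = -8 + 7 = -1$)
$t{\left(S \right)} = 28 + 4 \left(-1 + S\right) \left(-3 + S\right)$ ($t{\left(S \right)} = 28 + 4 \left(-3 + S\right) \left(S - 1\right) = 28 + 4 \left(-3 + S\right) \left(-1 + S\right) = 28 + 4 \left(-1 + S\right) \left(-3 + S\right)$)
$- 19 O{\left(8 \right)} + t{\left(-1 \right)} = \left(-19\right) 8 + \left(40 - -16 + 4 \left(-1\right)^{2}\right) = -152 + \left(40 + 16 + 4 \cdot 1\right) = -152 + \left(40 + 16 + 4\right) = -152 + 60 = -92$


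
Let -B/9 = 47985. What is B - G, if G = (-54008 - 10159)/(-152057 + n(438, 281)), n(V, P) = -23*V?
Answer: -70018768482/162131 ≈ -4.3187e+5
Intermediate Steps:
B = -431865 (B = -9*47985 = -431865)
G = 64167/162131 (G = (-54008 - 10159)/(-152057 - 23*438) = -64167/(-152057 - 10074) = -64167/(-162131) = -64167*(-1/162131) = 64167/162131 ≈ 0.39577)
B - G = -431865 - 1*64167/162131 = -431865 - 64167/162131 = -70018768482/162131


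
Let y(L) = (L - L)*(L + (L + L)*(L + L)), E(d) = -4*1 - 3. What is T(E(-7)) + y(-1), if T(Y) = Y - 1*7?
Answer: -14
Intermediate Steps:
E(d) = -7 (E(d) = -4 - 3 = -7)
T(Y) = -7 + Y (T(Y) = Y - 7 = -7 + Y)
y(L) = 0 (y(L) = 0*(L + (2*L)*(2*L)) = 0*(L + 4*L**2) = 0)
T(E(-7)) + y(-1) = (-7 - 7) + 0 = -14 + 0 = -14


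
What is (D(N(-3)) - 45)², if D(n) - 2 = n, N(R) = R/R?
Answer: 1764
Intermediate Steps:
N(R) = 1
D(n) = 2 + n
(D(N(-3)) - 45)² = ((2 + 1) - 45)² = (3 - 45)² = (-42)² = 1764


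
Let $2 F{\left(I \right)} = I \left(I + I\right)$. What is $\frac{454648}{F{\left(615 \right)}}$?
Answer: $\frac{454648}{378225} \approx 1.2021$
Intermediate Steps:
$F{\left(I \right)} = I^{2}$ ($F{\left(I \right)} = \frac{I \left(I + I\right)}{2} = \frac{I 2 I}{2} = \frac{2 I^{2}}{2} = I^{2}$)
$\frac{454648}{F{\left(615 \right)}} = \frac{454648}{615^{2}} = \frac{454648}{378225}$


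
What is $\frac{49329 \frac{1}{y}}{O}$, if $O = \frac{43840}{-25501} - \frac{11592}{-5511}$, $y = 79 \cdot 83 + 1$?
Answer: $\frac{770277876291}{39351899824} \approx 19.574$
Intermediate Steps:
$y = 6558$ ($y = 6557 + 1 = 6558$)
$O = \frac{18001784}{46845337}$ ($O = 43840 \left(- \frac{1}{25501}\right) - - \frac{3864}{1837} = - \frac{43840}{25501} + \frac{3864}{1837} = \frac{18001784}{46845337} \approx 0.38428$)
$\frac{49329 \frac{1}{y}}{O} = \frac{49329 \cdot \frac{1}{6558}}{\frac{18001784}{46845337}} = 49329 \cdot \frac{1}{6558} \cdot \frac{46845337}{18001784} = \frac{16443}{2186} \cdot \frac{46845337}{18001784} = \frac{770277876291}{39351899824}$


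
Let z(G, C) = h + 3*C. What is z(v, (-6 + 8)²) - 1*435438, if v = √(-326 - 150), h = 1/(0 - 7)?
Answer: -3047983/7 ≈ -4.3543e+5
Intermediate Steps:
h = -⅐ (h = 1/(-7) = -⅐ ≈ -0.14286)
v = 2*I*√119 (v = √(-476) = 2*I*√119 ≈ 21.817*I)
z(G, C) = -⅐ + 3*C
z(v, (-6 + 8)²) - 1*435438 = (-⅐ + 3*(-6 + 8)²) - 1*435438 = (-⅐ + 3*2²) - 435438 = (-⅐ + 3*4) - 435438 = (-⅐ + 12) - 435438 = 83/7 - 435438 = -3047983/7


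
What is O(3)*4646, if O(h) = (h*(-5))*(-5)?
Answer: 348450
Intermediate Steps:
O(h) = 25*h (O(h) = -5*h*(-5) = 25*h)
O(3)*4646 = (25*3)*4646 = 75*4646 = 348450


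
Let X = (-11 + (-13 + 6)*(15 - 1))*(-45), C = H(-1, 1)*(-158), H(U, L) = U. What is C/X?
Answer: 158/4905 ≈ 0.032212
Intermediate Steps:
C = 158 (C = -1*(-158) = 158)
X = 4905 (X = (-11 - 7*14)*(-45) = (-11 - 98)*(-45) = -109*(-45) = 4905)
C/X = 158/4905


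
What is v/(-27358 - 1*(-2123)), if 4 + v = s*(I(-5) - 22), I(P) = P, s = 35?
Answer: 949/25235 ≈ 0.037606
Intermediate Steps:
v = -949 (v = -4 + 35*(-5 - 22) = -4 + 35*(-27) = -4 - 945 = -949)
v/(-27358 - 1*(-2123)) = -949/(-27358 - 1*(-2123)) = -949/(-27358 + 2123) = -949/(-25235) = -949*(-1/25235) = 949/25235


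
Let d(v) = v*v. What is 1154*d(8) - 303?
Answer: 73553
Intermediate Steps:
d(v) = v²
1154*d(8) - 303 = 1154*8² - 303 = 1154*64 - 303 = 73856 - 303 = 73553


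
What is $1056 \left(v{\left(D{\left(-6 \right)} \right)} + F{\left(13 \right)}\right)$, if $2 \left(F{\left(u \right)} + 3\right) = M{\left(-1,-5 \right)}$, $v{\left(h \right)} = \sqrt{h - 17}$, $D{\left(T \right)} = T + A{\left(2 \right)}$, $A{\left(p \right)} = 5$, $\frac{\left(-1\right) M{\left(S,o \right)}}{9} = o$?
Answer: $20592 + 3168 i \sqrt{2} \approx 20592.0 + 4480.2 i$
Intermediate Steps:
$M{\left(S,o \right)} = - 9 o$
$D{\left(T \right)} = 5 + T$ ($D{\left(T \right)} = T + 5 = 5 + T$)
$v{\left(h \right)} = \sqrt{-17 + h}$
$F{\left(u \right)} = \frac{39}{2}$ ($F{\left(u \right)} = -3 + \frac{\left(-9\right) \left(-5\right)}{2} = -3 + \frac{1}{2} \cdot 45 = -3 + \frac{45}{2} = \frac{39}{2}$)
$1056 \left(v{\left(D{\left(-6 \right)} \right)} + F{\left(13 \right)}\right) = 1056 \left(\sqrt{-17 + \left(5 - 6\right)} + \frac{39}{2}\right) = 1056 \left(\sqrt{-17 - 1} + \frac{39}{2}\right) = 1056 \left(\sqrt{-18} + \frac{39}{2}\right) = 1056 \left(3 i \sqrt{2} + \frac{39}{2}\right) = 1056 \left(\frac{39}{2} + 3 i \sqrt{2}\right) = 20592 + 3168 i \sqrt{2}$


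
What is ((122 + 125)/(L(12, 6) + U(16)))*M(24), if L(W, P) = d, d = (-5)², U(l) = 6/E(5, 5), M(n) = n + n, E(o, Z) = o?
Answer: 59280/131 ≈ 452.52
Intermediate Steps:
M(n) = 2*n
U(l) = 6/5
d = 25
L(W, P) = 25
((122 + 125)/(L(12, 6) + U(16)))*M(24) = ((122 + 125)/(25 + 6/5))*(2*24) = (247/(131/5))*48 = (247*(5/131))*48 = (1235/131)*48 = 59280/131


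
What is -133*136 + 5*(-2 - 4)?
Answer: -18118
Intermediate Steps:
-133*136 + 5*(-2 - 4) = -18088 + 5*(-6) = -18088 - 30 = -18118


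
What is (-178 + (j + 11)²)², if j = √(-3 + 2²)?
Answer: 1156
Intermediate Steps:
j = 1 (j = √(-3 + 4) = √1 = 1)
(-178 + (j + 11)²)² = (-178 + (1 + 11)²)² = (-178 + 12²)² = (-178 + 144)² = (-34)² = 1156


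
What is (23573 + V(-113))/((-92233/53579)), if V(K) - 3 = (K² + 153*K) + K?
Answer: -1014946997/92233 ≈ -11004.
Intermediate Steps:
V(K) = 3 + K² + 154*K (V(K) = 3 + ((K² + 153*K) + K) = 3 + (K² + 154*K) = 3 + K² + 154*K)
(23573 + V(-113))/((-92233/53579)) = (23573 + (3 + (-113)² + 154*(-113)))/((-92233/53579)) = (23573 + (3 + 12769 - 17402))/((-92233*1/53579)) = (23573 - 4630)/(-92233/53579) = 18943*(-53579/92233) = -1014946997/92233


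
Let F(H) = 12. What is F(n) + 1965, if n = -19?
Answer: 1977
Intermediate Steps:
F(n) + 1965 = 12 + 1965 = 1977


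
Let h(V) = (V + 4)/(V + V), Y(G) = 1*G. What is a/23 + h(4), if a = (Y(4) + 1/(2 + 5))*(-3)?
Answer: 74/161 ≈ 0.45963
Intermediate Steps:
Y(G) = G
h(V) = (4 + V)/(2*V) (h(V) = (4 + V)/((2*V)) = (4 + V)*(1/(2*V)) = (4 + V)/(2*V))
a = -87/7 (a = (4 + 1/(2 + 5))*(-3) = (4 + 1/7)*(-3) = (29/7)*(-3) = -87/7 ≈ -12.429)
a/23 + h(4) = -87/7/23 + (1/2)*(4 + 4)/4 = (1/23)*(-87/7) + (1/2)*(1/4)*8 = -87/161 + 1 = 74/161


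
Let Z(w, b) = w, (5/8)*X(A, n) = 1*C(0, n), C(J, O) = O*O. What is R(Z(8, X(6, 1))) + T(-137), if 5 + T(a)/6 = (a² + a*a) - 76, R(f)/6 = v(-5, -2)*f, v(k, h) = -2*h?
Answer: 224934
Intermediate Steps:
C(J, O) = O²
X(A, n) = 8*n²/5 (X(A, n) = 8*(1*n²)/5 = 8*n²/5)
R(f) = 24*f (R(f) = 6*((-2*(-2))*f) = 6*(4*f) = 24*f)
T(a) = -486 + 12*a² (T(a) = -30 + 6*((a² + a*a) - 76) = -30 + 6*((a² + a²) - 76) = -30 + 6*(2*a² - 76) = -30 + 6*(-76 + 2*a²) = -30 + (-456 + 12*a²) = -486 + 12*a²)
R(Z(8, X(6, 1))) + T(-137) = 24*8 + (-486 + 12*(-137)²) = 192 + (-486 + 12*18769) = 192 + (-486 + 225228) = 192 + 224742 = 224934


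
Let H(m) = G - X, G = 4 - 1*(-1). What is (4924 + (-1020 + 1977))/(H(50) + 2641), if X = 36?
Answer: 5881/2610 ≈ 2.2533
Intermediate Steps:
G = 5 (G = 4 + 1 = 5)
H(m) = -31 (H(m) = 5 - 1*36 = 5 - 36 = -31)
(4924 + (-1020 + 1977))/(H(50) + 2641) = (4924 + (-1020 + 1977))/(-31 + 2641) = (4924 + 957)/2610 = 5881*(1/2610) = 5881/2610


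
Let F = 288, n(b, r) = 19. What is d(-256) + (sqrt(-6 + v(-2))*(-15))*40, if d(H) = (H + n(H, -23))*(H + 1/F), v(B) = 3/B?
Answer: 5824433/96 - 300*I*sqrt(30) ≈ 60671.0 - 1643.2*I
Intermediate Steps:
d(H) = (19 + H)*(1/288 + H) (d(H) = (H + 19)*(H + 1/288) = (19 + H)*(H + 1/288) = (19 + H)*(1/288 + H))
d(-256) + (sqrt(-6 + v(-2))*(-15))*40 = (19/288 + (1/288)*(-256) - 256*(19 - 256)) + (sqrt(-6 + 3/(-2))*(-15))*40 = (19/288 - 8/9 - 256*(-237)) + (sqrt(-6 + 3*(-1/2))*(-15))*40 = (19/288 - 8/9 + 60672) + (sqrt(-6 - 3/2)*(-15))*40 = 5824433/96 + (sqrt(-15/2)*(-15))*40 = 5824433/96 + ((I*sqrt(30)/2)*(-15))*40 = 5824433/96 - 15*I*sqrt(30)/2*40 = 5824433/96 - 300*I*sqrt(30)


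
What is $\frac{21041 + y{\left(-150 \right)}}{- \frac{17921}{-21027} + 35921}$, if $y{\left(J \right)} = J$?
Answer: $\frac{439275057}{755328788} \approx 0.58157$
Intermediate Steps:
$\frac{21041 + y{\left(-150 \right)}}{- \frac{17921}{-21027} + 35921} = \frac{21041 - 150}{- \frac{17921}{-21027} + 35921} = \frac{20891}{\left(-17921\right) \left(- \frac{1}{21027}\right) + 35921} = \frac{20891}{\frac{17921}{21027} + 35921} = \frac{20891}{\frac{755328788}{21027}} = 20891 \cdot \frac{21027}{755328788} = \frac{439275057}{755328788}$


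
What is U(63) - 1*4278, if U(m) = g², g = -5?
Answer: -4253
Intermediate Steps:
U(m) = 25 (U(m) = (-5)² = 25)
U(63) - 1*4278 = 25 - 1*4278 = 25 - 4278 = -4253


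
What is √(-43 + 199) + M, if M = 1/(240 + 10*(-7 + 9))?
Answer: 1/260 + 2*√39 ≈ 12.494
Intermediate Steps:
M = 1/260 (M = 1/(240 + 10*2) = 1/(240 + 20) = 1/260 ≈ 0.0038462)
√(-43 + 199) + M = √(-43 + 199) + 1/260 = √156 + 1/260 = 2*√39 + 1/260 = 1/260 + 2*√39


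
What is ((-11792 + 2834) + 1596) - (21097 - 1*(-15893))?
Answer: -44352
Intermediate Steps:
((-11792 + 2834) + 1596) - (21097 - 1*(-15893)) = (-8958 + 1596) - (21097 + 15893) = -7362 - 1*36990 = -7362 - 36990 = -44352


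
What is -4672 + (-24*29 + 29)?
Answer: -5339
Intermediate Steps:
-4672 + (-24*29 + 29) = -4672 + (-696 + 29) = -4672 - 667 = -5339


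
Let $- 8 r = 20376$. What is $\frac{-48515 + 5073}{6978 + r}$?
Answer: $- \frac{6206}{633} \approx -9.8041$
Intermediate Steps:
$r = -2547$ ($r = \left(- \frac{1}{8}\right) 20376 = -2547$)
$\frac{-48515 + 5073}{6978 + r} = \frac{-48515 + 5073}{6978 - 2547} = - \frac{43442}{4431} = \left(-43442\right) \frac{1}{4431} = - \frac{6206}{633}$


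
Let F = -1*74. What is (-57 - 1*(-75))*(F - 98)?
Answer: -3096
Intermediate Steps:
F = -74
(-57 - 1*(-75))*(F - 98) = (-57 - 1*(-75))*(-74 - 98) = (-57 + 75)*(-172) = 18*(-172) = -3096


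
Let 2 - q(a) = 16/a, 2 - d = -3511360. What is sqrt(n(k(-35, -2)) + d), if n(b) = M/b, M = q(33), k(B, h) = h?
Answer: sqrt(3823872393)/33 ≈ 1873.9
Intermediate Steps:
d = 3511362 (d = 2 - 1*(-3511360) = 2 + 3511360 = 3511362)
q(a) = 2 - 16/a
M = 50/33 (M = 2 - 16/33 = 50/33 ≈ 1.5152)
n(b) = 50/(33*b)
sqrt(n(k(-35, -2)) + d) = sqrt((50/33)/(-2) + 3511362) = sqrt((50/33)*(-1/2) + 3511362) = sqrt(-25/33 + 3511362) = sqrt(115874921/33) = sqrt(3823872393)/33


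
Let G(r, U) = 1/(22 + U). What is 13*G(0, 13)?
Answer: 13/35 ≈ 0.37143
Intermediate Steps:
13*G(0, 13) = 13/(22 + 13) = 13/35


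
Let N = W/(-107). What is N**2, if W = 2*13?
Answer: 676/11449 ≈ 0.059044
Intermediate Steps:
W = 26
N = -26/107 (N = 26/(-107) = 26*(-1/107) = -26/107 ≈ -0.24299)
N**2 = (-26/107)**2 = 676/11449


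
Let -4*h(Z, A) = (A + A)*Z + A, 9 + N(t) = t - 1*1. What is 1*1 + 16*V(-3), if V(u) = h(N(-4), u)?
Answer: -323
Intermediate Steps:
N(t) = -10 + t (N(t) = -9 + (t - 1*1) = -9 + (t - 1) = -9 + (-1 + t) = -10 + t)
h(Z, A) = -A/4 - A*Z/2 (h(Z, A) = -((A + A)*Z + A)/4 = -((2*A)*Z + A)/4 = -(2*A*Z + A)/4 = -(A + 2*A*Z)/4 = -A/4 - A*Z/2)
V(u) = 27*u/4 (V(u) = -u*(1 + 2*(-10 - 4))/4 = -u*(1 + 2*(-14))/4 = -u*(1 - 28)/4 = -¼*u*(-27) = 27*u/4)
1*1 + 16*V(-3) = 1*1 + 16*((27/4)*(-3)) = 1 + 16*(-81/4) = 1 - 324 = -323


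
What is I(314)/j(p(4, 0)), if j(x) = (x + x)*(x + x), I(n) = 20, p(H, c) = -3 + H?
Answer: 5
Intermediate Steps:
j(x) = 4*x**2 (j(x) = (2*x)*(2*x) = 4*x**2)
I(314)/j(p(4, 0)) = 20/((4*(-3 + 4)**2)) = 20/((4*1**2)) = 20/((4*1)) = 20/4 = 20*(1/4) = 5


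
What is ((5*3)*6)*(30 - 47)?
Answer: -1530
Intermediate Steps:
((5*3)*6)*(30 - 47) = (15*6)*(-17) = 90*(-17) = -1530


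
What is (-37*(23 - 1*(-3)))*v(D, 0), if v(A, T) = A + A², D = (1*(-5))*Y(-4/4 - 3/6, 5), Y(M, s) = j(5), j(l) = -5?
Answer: -625300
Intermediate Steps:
Y(M, s) = -5
D = 25 (D = (1*(-5))*(-5) = -5*(-5) = 25)
(-37*(23 - 1*(-3)))*v(D, 0) = (-37*(23 - 1*(-3)))*(25*(1 + 25)) = (-37*(23 + 3))*(25*26) = -37*26*650 = -962*650 = -625300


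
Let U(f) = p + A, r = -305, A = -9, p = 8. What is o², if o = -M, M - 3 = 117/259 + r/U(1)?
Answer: 6382252321/67081 ≈ 95143.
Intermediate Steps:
U(f) = -1 (U(f) = 8 - 9 = -1)
M = 79889/259 (M = 3 + (117/259 - 305/(-1)) = 3 + (117*(1/259) - 305*(-1)) = 3 + (117/259 + 305) = 3 + 79112/259 = 79889/259 ≈ 308.45)
o = -79889/259 (o = -1*79889/259 = -79889/259 ≈ -308.45)
o² = (-79889/259)² = 6382252321/67081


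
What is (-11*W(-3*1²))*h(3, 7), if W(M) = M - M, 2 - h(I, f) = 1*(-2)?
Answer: 0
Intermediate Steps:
h(I, f) = 4 (h(I, f) = 2 - (-2) = 2 - 1*(-2) = 2 + 2 = 4)
W(M) = 0
(-11*W(-3*1²))*h(3, 7) = -11*0*4 = 0*4 = 0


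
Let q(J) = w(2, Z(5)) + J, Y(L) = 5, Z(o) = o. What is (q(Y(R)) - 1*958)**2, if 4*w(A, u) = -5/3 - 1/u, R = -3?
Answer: 204547204/225 ≈ 9.0910e+5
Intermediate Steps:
w(A, u) = -5/12 - 1/(4*u) (w(A, u) = (-5/3 - 1/u)/4 = -5/12 - 1/(4*u))
q(J) = -7/15 + J (q(J) = (1/12)*(-3 - 5*5)/5 + J = (1/12)*(1/5)*(-3 - 25) + J = (1/12)*(1/5)*(-28) + J = -7/15 + J)
(q(Y(R)) - 1*958)**2 = ((-7/15 + 5) - 1*958)**2 = (68/15 - 958)**2 = (-14302/15)**2 = 204547204/225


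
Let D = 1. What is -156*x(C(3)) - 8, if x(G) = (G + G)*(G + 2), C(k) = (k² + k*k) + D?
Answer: -124496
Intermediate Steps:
C(k) = 1 + 2*k² (C(k) = (k² + k*k) + 1 = (k² + k²) + 1 = 2*k² + 1 = 1 + 2*k²)
x(G) = 2*G*(2 + G) (x(G) = (2*G)*(2 + G) = 2*G*(2 + G))
-156*x(C(3)) - 8 = -312*(1 + 2*3²)*(2 + (1 + 2*3²)) - 8 = -312*(1 + 2*9)*(2 + (1 + 2*9)) - 8 = -312*(1 + 18)*(2 + (1 + 18)) - 8 = -312*19*(2 + 19) - 8 = -312*19*21 - 8 = -156*798 - 8 = -124488 - 8 = -124496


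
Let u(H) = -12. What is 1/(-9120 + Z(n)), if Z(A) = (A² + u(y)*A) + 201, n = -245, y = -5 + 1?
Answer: 1/54046 ≈ 1.8503e-5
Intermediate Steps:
y = -4
Z(A) = 201 + A² - 12*A (Z(A) = (A² - 12*A) + 201 = 201 + A² - 12*A)
1/(-9120 + Z(n)) = 1/(-9120 + (201 + (-245)² - 12*(-245))) = 1/(-9120 + (201 + 60025 + 2940)) = 1/(-9120 + 63166) = 1/54046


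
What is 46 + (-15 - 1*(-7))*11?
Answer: -42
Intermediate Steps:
46 + (-15 - 1*(-7))*11 = 46 + (-15 + 7)*11 = 46 - 8*11 = 46 - 88 = -42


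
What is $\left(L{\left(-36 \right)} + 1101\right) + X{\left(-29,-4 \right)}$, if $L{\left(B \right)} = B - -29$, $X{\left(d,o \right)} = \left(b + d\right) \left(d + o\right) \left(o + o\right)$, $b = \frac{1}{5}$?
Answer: $- \frac{32546}{5} \approx -6509.2$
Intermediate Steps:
$b = \frac{1}{5} \approx 0.2$
$X{\left(d,o \right)} = 2 o \left(\frac{1}{5} + d\right) \left(d + o\right)$ ($X{\left(d,o \right)} = \left(\frac{1}{5} + d\right) \left(d + o\right) \left(o + o\right) = \left(\frac{1}{5} + d\right) \left(d + o\right) 2 o = \left(\frac{1}{5} + d\right) 2 o \left(d + o\right) = 2 o \left(\frac{1}{5} + d\right) \left(d + o\right)$)
$L{\left(B \right)} = 29 + B$ ($L{\left(B \right)} = B + 29 = 29 + B$)
$\left(L{\left(-36 \right)} + 1101\right) + X{\left(-29,-4 \right)} = \left(\left(29 - 36\right) + 1101\right) + \frac{2}{5} \left(-4\right) \left(-29 - 4 + 5 \left(-29\right)^{2} + 5 \left(-29\right) \left(-4\right)\right) = \left(-7 + 1101\right) + \frac{2}{5} \left(-4\right) \left(-29 - 4 + 5 \cdot 841 + 580\right) = 1094 + \frac{2}{5} \left(-4\right) \left(-29 - 4 + 4205 + 580\right) = 1094 + \frac{2}{5} \left(-4\right) 4752 = 1094 - \frac{38016}{5} = - \frac{32546}{5}$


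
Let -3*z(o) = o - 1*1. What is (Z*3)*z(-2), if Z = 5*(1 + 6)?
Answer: 105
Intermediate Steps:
z(o) = ⅓ - o/3 (z(o) = -(o - 1*1)/3 = -(o - 1)/3 = -(-1 + o)/3 = ⅓ - o/3)
Z = 35 (Z = 5*7 = 35)
(Z*3)*z(-2) = (35*3)*(⅓ - ⅓*(-2)) = 105*(⅓ + ⅔) = 105*1 = 105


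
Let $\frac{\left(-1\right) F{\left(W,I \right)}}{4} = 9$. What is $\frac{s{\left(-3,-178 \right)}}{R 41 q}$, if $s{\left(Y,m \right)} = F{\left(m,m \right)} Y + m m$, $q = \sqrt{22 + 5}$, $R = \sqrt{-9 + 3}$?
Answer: $- \frac{15896 i \sqrt{2}}{369} \approx - 60.922 i$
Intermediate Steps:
$F{\left(W,I \right)} = -36$ ($F{\left(W,I \right)} = \left(-4\right) 9 = -36$)
$R = i \sqrt{6}$ ($R = \sqrt{-6} = i \sqrt{6} \approx 2.4495 i$)
$q = 3 \sqrt{3}$ ($q = \sqrt{27} = 3 \sqrt{3} \approx 5.1962$)
$s{\left(Y,m \right)} = m^{2} - 36 Y$ ($s{\left(Y,m \right)} = - 36 Y + m m = - 36 Y + m^{2} = m^{2} - 36 Y$)
$\frac{s{\left(-3,-178 \right)}}{R 41 q} = \frac{\left(-178\right)^{2} - -108}{i \sqrt{6} \cdot 41 \cdot 3 \sqrt{3}} = \frac{31684 + 108}{41 i \sqrt{6} \cdot 3 \sqrt{3}} = \frac{31792}{369 i \sqrt{2}} = 31792 \left(- \frac{i \sqrt{2}}{738}\right) = - \frac{15896 i \sqrt{2}}{369}$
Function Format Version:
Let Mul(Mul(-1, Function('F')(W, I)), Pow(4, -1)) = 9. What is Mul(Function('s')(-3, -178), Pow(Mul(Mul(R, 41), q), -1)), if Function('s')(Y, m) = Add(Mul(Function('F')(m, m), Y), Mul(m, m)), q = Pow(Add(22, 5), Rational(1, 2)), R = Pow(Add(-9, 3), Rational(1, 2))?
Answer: Mul(Rational(-15896, 369), I, Pow(2, Rational(1, 2))) ≈ Mul(-60.922, I)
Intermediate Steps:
Function('F')(W, I) = -36 (Function('F')(W, I) = Mul(-4, 9) = -36)
R = Mul(I, Pow(6, Rational(1, 2))) (R = Pow(-6, Rational(1, 2)) = Mul(I, Pow(6, Rational(1, 2))) ≈ Mul(2.4495, I))
q = Mul(3, Pow(3, Rational(1, 2))) (q = Pow(27, Rational(1, 2)) = Mul(3, Pow(3, Rational(1, 2))) ≈ 5.1962)
Function('s')(Y, m) = Add(Pow(m, 2), Mul(-36, Y)) (Function('s')(Y, m) = Add(Mul(-36, Y), Mul(m, m)) = Add(Mul(-36, Y), Pow(m, 2)) = Add(Pow(m, 2), Mul(-36, Y)))
Mul(Function('s')(-3, -178), Pow(Mul(Mul(R, 41), q), -1)) = Mul(Add(Pow(-178, 2), Mul(-36, -3)), Pow(Mul(Mul(Mul(I, Pow(6, Rational(1, 2))), 41), Mul(3, Pow(3, Rational(1, 2)))), -1)) = Mul(Add(31684, 108), Pow(Mul(Mul(41, I, Pow(6, Rational(1, 2))), Mul(3, Pow(3, Rational(1, 2)))), -1)) = Mul(31792, Pow(Mul(369, I, Pow(2, Rational(1, 2))), -1)) = Mul(31792, Mul(Rational(-1, 738), I, Pow(2, Rational(1, 2)))) = Mul(Rational(-15896, 369), I, Pow(2, Rational(1, 2)))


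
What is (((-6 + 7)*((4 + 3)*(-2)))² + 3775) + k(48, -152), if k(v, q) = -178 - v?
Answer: 3745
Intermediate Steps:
(((-6 + 7)*((4 + 3)*(-2)))² + 3775) + k(48, -152) = (((-6 + 7)*((4 + 3)*(-2)))² + 3775) + (-178 - 1*48) = ((1*(7*(-2)))² + 3775) + (-178 - 48) = ((1*(-14))² + 3775) - 226 = ((-14)² + 3775) - 226 = (196 + 3775) - 226 = 3971 - 226 = 3745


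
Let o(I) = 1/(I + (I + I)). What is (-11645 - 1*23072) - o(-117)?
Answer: -12185666/351 ≈ -34717.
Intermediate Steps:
o(I) = 1/(3*I) (o(I) = 1/(I + 2*I) = 1/(3*I))
(-11645 - 1*23072) - o(-117) = (-11645 - 1*23072) - 1/(3*(-117)) = (-11645 - 23072) - (-1)/(3*117) = -34717 - 1*(-1/351) = -34717 + 1/351 = -12185666/351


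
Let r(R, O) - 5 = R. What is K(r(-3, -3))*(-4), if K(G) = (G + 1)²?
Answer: -36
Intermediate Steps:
r(R, O) = 5 + R
K(G) = (1 + G)²
K(r(-3, -3))*(-4) = (1 + (5 - 3))²*(-4) = (1 + 2)²*(-4) = 3²*(-4) = 9*(-4) = -36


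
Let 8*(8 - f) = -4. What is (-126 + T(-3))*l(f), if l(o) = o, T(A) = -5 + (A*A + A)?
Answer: -2125/2 ≈ -1062.5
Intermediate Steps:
f = 17/2 (f = 8 - ⅛*(-4) = 8 + ½ = 17/2 ≈ 8.5000)
T(A) = -5 + A + A² (T(A) = -5 + (A² + A) = -5 + (A + A²) = -5 + A + A²)
(-126 + T(-3))*l(f) = (-126 + (-5 - 3 + (-3)²))*(17/2) = (-126 + (-5 - 3 + 9))*(17/2) = (-126 + 1)*(17/2) = -125*17/2 = -2125/2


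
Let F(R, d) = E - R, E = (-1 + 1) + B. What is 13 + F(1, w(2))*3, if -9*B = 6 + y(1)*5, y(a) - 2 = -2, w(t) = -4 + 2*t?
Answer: 8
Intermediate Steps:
y(a) = 0 (y(a) = 2 - 2 = 0)
B = -2/3 (B = -(6 + 0*5)/9 = -(6 + 0)/9 = -1/9*6 = -2/3 ≈ -0.66667)
E = -2/3 (E = (-1 + 1) - 2/3 = 0 - 2/3 = -2/3 ≈ -0.66667)
F(R, d) = -2/3 - R
13 + F(1, w(2))*3 = 13 + (-2/3 - 1*1)*3 = 13 + (-2/3 - 1)*3 = 13 - 5/3*3 = 13 - 5 = 8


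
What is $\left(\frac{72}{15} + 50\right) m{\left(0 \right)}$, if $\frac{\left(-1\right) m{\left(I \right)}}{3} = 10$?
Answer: $-1644$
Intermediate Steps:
$m{\left(I \right)} = -30$ ($m{\left(I \right)} = \left(-3\right) 10 = -30$)
$\left(\frac{72}{15} + 50\right) m{\left(0 \right)} = \left(\frac{72}{15} + 50\right) \left(-30\right) = \left(72 \cdot \frac{1}{15} + 50\right) \left(-30\right) = \left(\frac{24}{5} + 50\right) \left(-30\right) = \frac{274}{5} \left(-30\right) = -1644$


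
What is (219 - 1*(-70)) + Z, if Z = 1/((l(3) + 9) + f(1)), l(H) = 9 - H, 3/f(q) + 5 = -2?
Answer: 29485/102 ≈ 289.07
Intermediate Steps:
f(q) = -3/7 (f(q) = 3/(-5 - 2) = 3/(-7) = 3*(-1/7) = -3/7)
Z = 7/102 (Z = 1/(((9 - 1*3) + 9) - 3/7) = 1/(((9 - 3) + 9) - 3/7) = 1/((6 + 9) - 3/7) = 1/(15 - 3/7) = 1/(102/7) = 7/102 ≈ 0.068627)
(219 - 1*(-70)) + Z = (219 - 1*(-70)) + 7/102 = (219 + 70) + 7/102 = 289 + 7/102 = 29485/102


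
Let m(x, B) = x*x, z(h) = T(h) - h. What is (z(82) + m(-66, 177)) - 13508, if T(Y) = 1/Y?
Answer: -757187/82 ≈ -9234.0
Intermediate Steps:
z(h) = 1/h - h
m(x, B) = x**2
(z(82) + m(-66, 177)) - 13508 = ((1/82 - 1*82) + (-66)**2) - 13508 = ((1/82 - 82) + 4356) - 13508 = (-6723/82 + 4356) - 13508 = 350469/82 - 13508 = -757187/82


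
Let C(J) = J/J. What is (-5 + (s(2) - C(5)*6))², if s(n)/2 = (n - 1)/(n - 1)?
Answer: 81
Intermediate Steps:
C(J) = 1
s(n) = 2 (s(n) = 2*((n - 1)/(n - 1)) = 2*((-1 + n)/(-1 + n)) = 2*1 = 2)
(-5 + (s(2) - C(5)*6))² = (-5 + (2 - 6))² = (-5 - 4)² = (-9)² = 81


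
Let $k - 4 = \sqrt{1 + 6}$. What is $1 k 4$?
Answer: $16 + 4 \sqrt{7} \approx 26.583$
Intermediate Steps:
$k = 4 + \sqrt{7}$ ($k = 4 + \sqrt{1 + 6} = 4 + \sqrt{7} \approx 6.6458$)
$1 k 4 = 1 \left(4 + \sqrt{7}\right) 4 = \left(4 + \sqrt{7}\right) 4 = 16 + 4 \sqrt{7}$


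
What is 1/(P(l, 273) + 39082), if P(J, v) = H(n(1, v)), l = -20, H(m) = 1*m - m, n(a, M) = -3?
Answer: 1/39082 ≈ 2.5587e-5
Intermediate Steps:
H(m) = 0 (H(m) = m - m = 0)
P(J, v) = 0
1/(P(l, 273) + 39082) = 1/(0 + 39082) = 1/39082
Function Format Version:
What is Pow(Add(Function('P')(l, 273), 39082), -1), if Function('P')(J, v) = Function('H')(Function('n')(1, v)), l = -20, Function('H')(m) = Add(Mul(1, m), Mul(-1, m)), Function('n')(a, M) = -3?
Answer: Rational(1, 39082) ≈ 2.5587e-5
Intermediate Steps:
Function('H')(m) = 0 (Function('H')(m) = Add(m, Mul(-1, m)) = 0)
Function('P')(J, v) = 0
Pow(Add(Function('P')(l, 273), 39082), -1) = Pow(Add(0, 39082), -1) = Pow(39082, -1) = Rational(1, 39082)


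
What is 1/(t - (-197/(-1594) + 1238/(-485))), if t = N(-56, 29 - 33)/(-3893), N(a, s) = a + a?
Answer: 3009639370/7396966591 ≈ 0.40687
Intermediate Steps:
N(a, s) = 2*a
t = 112/3893 (t = (2*(-56))/(-3893) = -112*(-1/3893) = 112/3893 ≈ 0.028770)
1/(t - (-197/(-1594) + 1238/(-485))) = 1/(112/3893 - (-197/(-1594) + 1238/(-485))) = 1/(112/3893 - (-197*(-1/1594) + 1238*(-1/485))) = 1/(112/3893 - (197/1594 - 1238/485)) = 1/(112/3893 - 1*(-1877827/773090)) = 1/(112/3893 + 1877827/773090) = 1/(7396966591/3009639370) = 3009639370/7396966591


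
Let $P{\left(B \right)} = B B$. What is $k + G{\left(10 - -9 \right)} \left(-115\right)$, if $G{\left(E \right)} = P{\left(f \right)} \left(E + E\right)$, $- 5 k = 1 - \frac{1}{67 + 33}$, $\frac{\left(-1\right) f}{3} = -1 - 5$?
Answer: $- \frac{707940099}{500} \approx -1.4159 \cdot 10^{6}$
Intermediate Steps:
$f = 18$ ($f = - 3 \left(-1 - 5\right) = \left(-3\right) \left(-6\right) = 18$)
$P{\left(B \right)} = B^{2}$
$k = - \frac{99}{500}$ ($k = - \frac{1 - \frac{1}{67 + 33}}{5} = - \frac{1 - \frac{1}{100}}{5} = \left(- \frac{1}{5}\right) \frac{99}{100} = - \frac{99}{500} \approx -0.198$)
$G{\left(E \right)} = 648 E$ ($G{\left(E \right)} = 18^{2} \left(E + E\right) = 324 \cdot 2 E = 648 E$)
$k + G{\left(10 - -9 \right)} \left(-115\right) = - \frac{99}{500} + 648 \left(10 - -9\right) \left(-115\right) = - \frac{99}{500} + 648 \left(10 + 9\right) \left(-115\right) = - \frac{99}{500} + 648 \cdot 19 \left(-115\right) = - \frac{99}{500} + 12312 \left(-115\right) = - \frac{99}{500} - 1415880 = - \frac{707940099}{500}$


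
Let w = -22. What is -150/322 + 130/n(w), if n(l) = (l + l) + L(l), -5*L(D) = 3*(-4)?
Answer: -4625/1288 ≈ -3.5908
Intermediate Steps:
L(D) = 12/5 (L(D) = -3*(-4)/5 = -⅕*(-12) = 12/5)
n(l) = 12/5 + 2*l (n(l) = (l + l) + 12/5 = 2*l + 12/5 = 12/5 + 2*l)
-150/322 + 130/n(w) = -150/322 + 130/(12/5 + 2*(-22)) = -150*1/322 + 130/(12/5 - 44) = -75/161 + 130/(-208/5) = -75/161 + 130*(-5/208) = -75/161 - 25/8 = -4625/1288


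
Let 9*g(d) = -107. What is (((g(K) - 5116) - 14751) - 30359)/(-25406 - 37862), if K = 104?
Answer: 452141/569412 ≈ 0.79405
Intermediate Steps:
g(d) = -107/9 (g(d) = (⅑)*(-107) = -107/9)
(((g(K) - 5116) - 14751) - 30359)/(-25406 - 37862) = (((-107/9 - 5116) - 14751) - 30359)/(-25406 - 37862) = ((-46151/9 - 14751) - 30359)/(-63268) = (-178910/9 - 30359)*(-1/63268) = -452141/9*(-1/63268) = 452141/569412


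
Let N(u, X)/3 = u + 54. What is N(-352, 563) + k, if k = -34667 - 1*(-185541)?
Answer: 149980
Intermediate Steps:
k = 150874 (k = -34667 + 185541 = 150874)
N(u, X) = 162 + 3*u (N(u, X) = 3*(u + 54) = 3*(54 + u) = 162 + 3*u)
N(-352, 563) + k = (162 + 3*(-352)) + 150874 = (162 - 1056) + 150874 = -894 + 150874 = 149980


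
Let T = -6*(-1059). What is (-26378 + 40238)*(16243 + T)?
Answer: 313194420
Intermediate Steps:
T = 6354
(-26378 + 40238)*(16243 + T) = (-26378 + 40238)*(16243 + 6354) = 13860*22597 = 313194420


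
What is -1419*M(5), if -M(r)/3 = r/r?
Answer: 4257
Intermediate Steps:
M(r) = -3 (M(r) = -3*r/r = -3*1 = -3)
-1419*M(5) = -1419*(-3) = 4257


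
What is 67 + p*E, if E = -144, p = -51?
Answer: 7411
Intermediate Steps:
67 + p*E = 67 - 51*(-144) = 67 + 7344 = 7411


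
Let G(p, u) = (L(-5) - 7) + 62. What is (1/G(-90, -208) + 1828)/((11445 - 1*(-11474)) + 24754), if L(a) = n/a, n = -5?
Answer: 34123/889896 ≈ 0.038345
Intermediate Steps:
L(a) = -5/a
G(p, u) = 56 (G(p, u) = (-5/(-5) - 7) + 62 = (-5*(-⅕) - 7) + 62 = (1 - 7) + 62 = -6 + 62 = 56)
(1/G(-90, -208) + 1828)/((11445 - 1*(-11474)) + 24754) = (1/56 + 1828)/((11445 - 1*(-11474)) + 24754) = (1/56 + 1828)/((11445 + 11474) + 24754) = 102369/(56*(22919 + 24754)) = (102369/56)/47673 = (102369/56)*(1/47673) = 34123/889896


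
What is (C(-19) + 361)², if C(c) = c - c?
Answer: 130321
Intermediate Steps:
C(c) = 0
(C(-19) + 361)² = (0 + 361)² = 361² = 130321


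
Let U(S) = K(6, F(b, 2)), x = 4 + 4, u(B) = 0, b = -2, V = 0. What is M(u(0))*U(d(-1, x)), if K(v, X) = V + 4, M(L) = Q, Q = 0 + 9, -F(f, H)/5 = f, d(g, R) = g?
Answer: 36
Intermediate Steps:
x = 8
F(f, H) = -5*f
Q = 9
M(L) = 9
K(v, X) = 4 (K(v, X) = 0 + 4 = 4)
U(S) = 4
M(u(0))*U(d(-1, x)) = 9*4 = 36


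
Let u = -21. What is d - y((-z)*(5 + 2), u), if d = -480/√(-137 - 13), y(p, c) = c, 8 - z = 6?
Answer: 21 + 16*I*√6 ≈ 21.0 + 39.192*I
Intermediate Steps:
z = 2 (z = 8 - 1*6 = 8 - 6 = 2)
d = 16*I*√6 (d = -480*(-I*√6/30) = -(-16)*I*√6 = 16*I*√6 ≈ 39.192*I)
d - y((-z)*(5 + 2), u) = 16*I*√6 - 1*(-21) = 16*I*√6 + 21 = 21 + 16*I*√6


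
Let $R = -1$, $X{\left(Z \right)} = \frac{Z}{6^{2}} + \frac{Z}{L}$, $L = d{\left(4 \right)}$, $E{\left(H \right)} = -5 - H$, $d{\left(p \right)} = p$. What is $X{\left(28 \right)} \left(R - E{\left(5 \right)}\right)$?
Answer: $70$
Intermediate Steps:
$L = 4$
$X{\left(Z \right)} = \frac{5 Z}{18}$ ($X{\left(Z \right)} = \frac{Z}{6^{2}} + \frac{Z}{4} = \frac{Z}{36} + Z \frac{1}{4} = Z \frac{1}{36} + \frac{Z}{4} = \frac{Z}{36} + \frac{Z}{4} = \frac{5 Z}{18}$)
$X{\left(28 \right)} \left(R - E{\left(5 \right)}\right) = \frac{5}{18} \cdot 28 \left(-1 - \left(-5 - 5\right)\right) = \frac{70 \left(-1 - \left(-5 - 5\right)\right)}{9} = \frac{70 \left(-1 - -10\right)}{9} = \frac{70 \left(-1 + 10\right)}{9} = \frac{70}{9} \cdot 9 = 70$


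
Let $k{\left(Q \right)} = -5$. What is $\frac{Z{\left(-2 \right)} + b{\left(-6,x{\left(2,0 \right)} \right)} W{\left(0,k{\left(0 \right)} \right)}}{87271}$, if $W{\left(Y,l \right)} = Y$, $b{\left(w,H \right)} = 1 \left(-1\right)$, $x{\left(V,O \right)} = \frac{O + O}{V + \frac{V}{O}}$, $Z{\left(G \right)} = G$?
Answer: $- \frac{2}{87271} \approx -2.2917 \cdot 10^{-5}$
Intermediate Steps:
$x{\left(V,O \right)} = \frac{2 O}{V + \frac{V}{O}}$
$b{\left(w,H \right)} = -1$
$\frac{Z{\left(-2 \right)} + b{\left(-6,x{\left(2,0 \right)} \right)} W{\left(0,k{\left(0 \right)} \right)}}{87271} = \frac{-2 - 0}{87271} = \left(-2 + 0\right) \frac{1}{87271} = \left(-2\right) \frac{1}{87271} = - \frac{2}{87271}$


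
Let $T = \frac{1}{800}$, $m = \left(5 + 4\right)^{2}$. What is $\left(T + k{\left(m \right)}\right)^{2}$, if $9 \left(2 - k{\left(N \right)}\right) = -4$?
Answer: $\frac{310076881}{51840000} \approx 5.9814$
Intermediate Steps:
$m = 81$ ($m = 9^{2} = 81$)
$k{\left(N \right)} = \frac{22}{9}$ ($k{\left(N \right)} = 2 - - \frac{4}{9} = 2 + \frac{4}{9} = \frac{22}{9}$)
$T = \frac{1}{800} \approx 0.00125$
$\left(T + k{\left(m \right)}\right)^{2} = \left(\frac{1}{800} + \frac{22}{9}\right)^{2} = \left(\frac{17609}{7200}\right)^{2} = \frac{310076881}{51840000}$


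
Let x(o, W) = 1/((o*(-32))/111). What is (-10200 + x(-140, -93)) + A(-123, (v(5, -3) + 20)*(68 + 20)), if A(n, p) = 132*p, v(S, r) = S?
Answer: 1255296111/4480 ≈ 2.8020e+5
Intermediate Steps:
x(o, W) = -111/(32*o) (x(o, W) = 1/(-32*o*(1/111)) = 1/(-32*o/111) = -111/(32*o))
(-10200 + x(-140, -93)) + A(-123, (v(5, -3) + 20)*(68 + 20)) = (-10200 - 111/32/(-140)) + 132*((5 + 20)*(68 + 20)) = (-10200 - 111/32*(-1/140)) + 132*(25*88) = (-10200 + 111/4480) + 132*2200 = -45695889/4480 + 290400 = 1255296111/4480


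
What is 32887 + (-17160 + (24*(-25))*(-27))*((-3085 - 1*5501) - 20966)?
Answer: 28402807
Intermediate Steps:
32887 + (-17160 + (24*(-25))*(-27))*((-3085 - 1*5501) - 20966) = 32887 + (-17160 - 600*(-27))*((-3085 - 5501) - 20966) = 32887 + (-17160 + 16200)*(-8586 - 20966) = 32887 - 960*(-29552) = 32887 + 28369920 = 28402807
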